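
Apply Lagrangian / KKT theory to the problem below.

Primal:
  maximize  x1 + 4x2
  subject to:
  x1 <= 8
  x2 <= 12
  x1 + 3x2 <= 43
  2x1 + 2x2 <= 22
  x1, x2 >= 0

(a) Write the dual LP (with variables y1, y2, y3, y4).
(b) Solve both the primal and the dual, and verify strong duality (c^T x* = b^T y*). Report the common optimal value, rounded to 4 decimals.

The standard primal-dual pair for 'max c^T x s.t. A x <= b, x >= 0' is:
  Dual:  min b^T y  s.t.  A^T y >= c,  y >= 0.

So the dual LP is:
  minimize  8y1 + 12y2 + 43y3 + 22y4
  subject to:
    y1 + y3 + 2y4 >= 1
    y2 + 3y3 + 2y4 >= 4
    y1, y2, y3, y4 >= 0

Solving the primal: x* = (0, 11).
  primal value c^T x* = 44.
Solving the dual: y* = (0, 0, 0, 2).
  dual value b^T y* = 44.
Strong duality: c^T x* = b^T y*. Confirmed.

44


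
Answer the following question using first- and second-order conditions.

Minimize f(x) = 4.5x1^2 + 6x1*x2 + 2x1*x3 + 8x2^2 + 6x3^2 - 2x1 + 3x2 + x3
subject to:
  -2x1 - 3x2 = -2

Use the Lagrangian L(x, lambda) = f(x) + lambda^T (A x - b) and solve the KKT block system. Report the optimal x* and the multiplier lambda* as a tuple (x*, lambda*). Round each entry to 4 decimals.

Form the Lagrangian:
  L(x, lambda) = (1/2) x^T Q x + c^T x + lambda^T (A x - b)
Stationarity (grad_x L = 0): Q x + c + A^T lambda = 0.
Primal feasibility: A x = b.

This gives the KKT block system:
  [ Q   A^T ] [ x     ]   [-c ]
  [ A    0  ] [ lambda ] = [ b ]

Solving the linear system:
  x*      = (0.9357, 0.0429, -0.2393)
  lambda* = (3.1)
  f(x*)   = 2.1089

x* = (0.9357, 0.0429, -0.2393), lambda* = (3.1)


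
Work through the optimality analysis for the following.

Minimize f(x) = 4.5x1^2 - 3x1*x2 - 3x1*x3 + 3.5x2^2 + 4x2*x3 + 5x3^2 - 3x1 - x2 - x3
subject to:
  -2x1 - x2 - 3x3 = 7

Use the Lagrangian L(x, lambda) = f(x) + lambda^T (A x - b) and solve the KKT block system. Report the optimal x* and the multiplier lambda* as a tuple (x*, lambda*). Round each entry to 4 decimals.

Form the Lagrangian:
  L(x, lambda) = (1/2) x^T Q x + c^T x + lambda^T (A x - b)
Stationarity (grad_x L = 0): Q x + c + A^T lambda = 0.
Primal feasibility: A x = b.

This gives the KKT block system:
  [ Q   A^T ] [ x     ]   [-c ]
  [ A    0  ] [ lambda ] = [ b ]

Solving the linear system:
  x*      = (-1.176, -0.1199, -1.5094)
  lambda* = (-4.3483)
  f(x*)   = 17.7978

x* = (-1.176, -0.1199, -1.5094), lambda* = (-4.3483)


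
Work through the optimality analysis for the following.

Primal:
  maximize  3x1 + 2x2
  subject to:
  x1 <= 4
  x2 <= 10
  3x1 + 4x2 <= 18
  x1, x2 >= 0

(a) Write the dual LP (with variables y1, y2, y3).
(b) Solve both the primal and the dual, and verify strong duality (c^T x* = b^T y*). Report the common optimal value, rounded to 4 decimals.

The standard primal-dual pair for 'max c^T x s.t. A x <= b, x >= 0' is:
  Dual:  min b^T y  s.t.  A^T y >= c,  y >= 0.

So the dual LP is:
  minimize  4y1 + 10y2 + 18y3
  subject to:
    y1 + 3y3 >= 3
    y2 + 4y3 >= 2
    y1, y2, y3 >= 0

Solving the primal: x* = (4, 1.5).
  primal value c^T x* = 15.
Solving the dual: y* = (1.5, 0, 0.5).
  dual value b^T y* = 15.
Strong duality: c^T x* = b^T y*. Confirmed.

15


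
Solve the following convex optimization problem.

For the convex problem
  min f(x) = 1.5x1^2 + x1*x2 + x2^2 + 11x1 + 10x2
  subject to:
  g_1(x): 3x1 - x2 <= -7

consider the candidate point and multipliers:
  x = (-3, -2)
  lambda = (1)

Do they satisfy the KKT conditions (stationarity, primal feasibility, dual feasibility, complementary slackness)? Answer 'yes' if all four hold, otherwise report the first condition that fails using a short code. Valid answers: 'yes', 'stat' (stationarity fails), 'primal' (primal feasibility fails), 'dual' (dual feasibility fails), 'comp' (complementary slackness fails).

Gradient of f: grad f(x) = Q x + c = (0, 3)
Constraint values g_i(x) = a_i^T x - b_i:
  g_1((-3, -2)) = 0
Stationarity residual: grad f(x) + sum_i lambda_i a_i = (3, 2)
  -> stationarity FAILS
Primal feasibility (all g_i <= 0): OK
Dual feasibility (all lambda_i >= 0): OK
Complementary slackness (lambda_i * g_i(x) = 0 for all i): OK

Verdict: the first failing condition is stationarity -> stat.

stat


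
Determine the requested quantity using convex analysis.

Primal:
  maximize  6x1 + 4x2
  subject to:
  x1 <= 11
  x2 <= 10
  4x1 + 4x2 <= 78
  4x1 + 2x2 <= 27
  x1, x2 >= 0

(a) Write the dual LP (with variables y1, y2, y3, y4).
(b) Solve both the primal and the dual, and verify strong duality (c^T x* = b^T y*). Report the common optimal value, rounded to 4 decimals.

The standard primal-dual pair for 'max c^T x s.t. A x <= b, x >= 0' is:
  Dual:  min b^T y  s.t.  A^T y >= c,  y >= 0.

So the dual LP is:
  minimize  11y1 + 10y2 + 78y3 + 27y4
  subject to:
    y1 + 4y3 + 4y4 >= 6
    y2 + 4y3 + 2y4 >= 4
    y1, y2, y3, y4 >= 0

Solving the primal: x* = (1.75, 10).
  primal value c^T x* = 50.5.
Solving the dual: y* = (0, 1, 0, 1.5).
  dual value b^T y* = 50.5.
Strong duality: c^T x* = b^T y*. Confirmed.

50.5


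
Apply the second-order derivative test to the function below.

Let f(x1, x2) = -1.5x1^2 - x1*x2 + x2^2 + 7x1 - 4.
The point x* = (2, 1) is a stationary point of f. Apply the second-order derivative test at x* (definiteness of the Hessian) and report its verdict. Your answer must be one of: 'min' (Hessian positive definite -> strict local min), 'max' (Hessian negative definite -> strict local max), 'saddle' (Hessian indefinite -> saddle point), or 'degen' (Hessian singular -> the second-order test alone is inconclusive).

Compute the Hessian H = grad^2 f:
  H = [[-3, -1], [-1, 2]]
Verify stationarity: grad f(x*) = H x* + g = (0, 0).
Eigenvalues of H: -3.1926, 2.1926.
Eigenvalues have mixed signs, so H is indefinite -> x* is a saddle point.

saddle


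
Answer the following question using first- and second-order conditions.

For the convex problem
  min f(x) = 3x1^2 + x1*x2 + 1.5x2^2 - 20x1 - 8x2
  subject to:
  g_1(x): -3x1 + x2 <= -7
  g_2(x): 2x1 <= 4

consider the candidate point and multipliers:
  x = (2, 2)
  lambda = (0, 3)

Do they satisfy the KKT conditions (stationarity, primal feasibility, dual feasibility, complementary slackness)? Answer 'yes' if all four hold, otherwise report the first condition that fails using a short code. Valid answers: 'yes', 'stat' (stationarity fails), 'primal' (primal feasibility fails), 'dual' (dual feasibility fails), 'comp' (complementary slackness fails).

Gradient of f: grad f(x) = Q x + c = (-6, 0)
Constraint values g_i(x) = a_i^T x - b_i:
  g_1((2, 2)) = 3
  g_2((2, 2)) = 0
Stationarity residual: grad f(x) + sum_i lambda_i a_i = (0, 0)
  -> stationarity OK
Primal feasibility (all g_i <= 0): FAILS
Dual feasibility (all lambda_i >= 0): OK
Complementary slackness (lambda_i * g_i(x) = 0 for all i): OK

Verdict: the first failing condition is primal_feasibility -> primal.

primal


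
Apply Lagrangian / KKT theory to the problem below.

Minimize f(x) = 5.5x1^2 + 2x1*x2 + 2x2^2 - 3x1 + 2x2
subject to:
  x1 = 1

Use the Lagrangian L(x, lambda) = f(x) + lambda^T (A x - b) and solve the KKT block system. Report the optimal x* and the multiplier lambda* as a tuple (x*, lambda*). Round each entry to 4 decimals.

Form the Lagrangian:
  L(x, lambda) = (1/2) x^T Q x + c^T x + lambda^T (A x - b)
Stationarity (grad_x L = 0): Q x + c + A^T lambda = 0.
Primal feasibility: A x = b.

This gives the KKT block system:
  [ Q   A^T ] [ x     ]   [-c ]
  [ A    0  ] [ lambda ] = [ b ]

Solving the linear system:
  x*      = (1, -1)
  lambda* = (-6)
  f(x*)   = 0.5

x* = (1, -1), lambda* = (-6)


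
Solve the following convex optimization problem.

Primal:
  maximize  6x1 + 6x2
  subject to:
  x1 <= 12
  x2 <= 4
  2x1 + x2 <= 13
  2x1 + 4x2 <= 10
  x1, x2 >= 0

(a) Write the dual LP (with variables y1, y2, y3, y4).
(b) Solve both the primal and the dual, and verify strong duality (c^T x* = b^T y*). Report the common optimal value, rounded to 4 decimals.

The standard primal-dual pair for 'max c^T x s.t. A x <= b, x >= 0' is:
  Dual:  min b^T y  s.t.  A^T y >= c,  y >= 0.

So the dual LP is:
  minimize  12y1 + 4y2 + 13y3 + 10y4
  subject to:
    y1 + 2y3 + 2y4 >= 6
    y2 + y3 + 4y4 >= 6
    y1, y2, y3, y4 >= 0

Solving the primal: x* = (5, 0).
  primal value c^T x* = 30.
Solving the dual: y* = (0, 0, 0, 3).
  dual value b^T y* = 30.
Strong duality: c^T x* = b^T y*. Confirmed.

30


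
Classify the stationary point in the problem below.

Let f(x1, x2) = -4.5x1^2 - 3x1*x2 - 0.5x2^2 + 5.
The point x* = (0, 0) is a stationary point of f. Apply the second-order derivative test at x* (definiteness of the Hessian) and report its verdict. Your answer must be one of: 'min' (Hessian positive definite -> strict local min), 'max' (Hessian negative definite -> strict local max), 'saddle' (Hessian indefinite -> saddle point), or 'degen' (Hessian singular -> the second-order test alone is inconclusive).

Compute the Hessian H = grad^2 f:
  H = [[-9, -3], [-3, -1]]
Verify stationarity: grad f(x*) = H x* + g = (0, 0).
Eigenvalues of H: -10, 0.
H has a zero eigenvalue (singular; negative semidefinite but not definite), so H is neither positive definite, negative definite, nor indefinite. The second-order test alone is inconclusive -> degen.
(Indeed, f is constant along the null direction of H through x*, so x* is not a strict local extremum.)

degen


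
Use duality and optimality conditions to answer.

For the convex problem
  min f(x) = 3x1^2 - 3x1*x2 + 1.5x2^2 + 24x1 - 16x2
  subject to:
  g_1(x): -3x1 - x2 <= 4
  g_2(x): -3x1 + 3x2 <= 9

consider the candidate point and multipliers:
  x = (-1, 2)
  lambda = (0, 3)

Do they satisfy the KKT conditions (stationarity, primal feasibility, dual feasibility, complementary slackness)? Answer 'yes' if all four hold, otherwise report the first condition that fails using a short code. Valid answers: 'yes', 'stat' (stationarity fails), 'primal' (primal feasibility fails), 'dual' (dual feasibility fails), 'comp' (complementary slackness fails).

Gradient of f: grad f(x) = Q x + c = (12, -7)
Constraint values g_i(x) = a_i^T x - b_i:
  g_1((-1, 2)) = -3
  g_2((-1, 2)) = 0
Stationarity residual: grad f(x) + sum_i lambda_i a_i = (3, 2)
  -> stationarity FAILS
Primal feasibility (all g_i <= 0): OK
Dual feasibility (all lambda_i >= 0): OK
Complementary slackness (lambda_i * g_i(x) = 0 for all i): OK

Verdict: the first failing condition is stationarity -> stat.

stat


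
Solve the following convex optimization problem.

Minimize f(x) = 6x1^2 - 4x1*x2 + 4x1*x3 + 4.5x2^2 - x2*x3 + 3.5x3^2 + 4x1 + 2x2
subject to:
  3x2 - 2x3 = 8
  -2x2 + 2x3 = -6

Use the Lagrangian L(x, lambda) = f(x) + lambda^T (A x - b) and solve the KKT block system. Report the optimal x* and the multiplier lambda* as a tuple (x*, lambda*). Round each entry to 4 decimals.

Form the Lagrangian:
  L(x, lambda) = (1/2) x^T Q x + c^T x + lambda^T (A x - b)
Stationarity (grad_x L = 0): Q x + c + A^T lambda = 0.
Primal feasibility: A x = b.

This gives the KKT block system:
  [ Q   A^T ] [ x     ]   [-c ]
  [ A    0  ] [ lambda ] = [ b ]

Solving the linear system:
  x*      = (0.6667, 2, -1)
  lambda* = (-12, -8.8333)
  f(x*)   = 24.8333

x* = (0.6667, 2, -1), lambda* = (-12, -8.8333)


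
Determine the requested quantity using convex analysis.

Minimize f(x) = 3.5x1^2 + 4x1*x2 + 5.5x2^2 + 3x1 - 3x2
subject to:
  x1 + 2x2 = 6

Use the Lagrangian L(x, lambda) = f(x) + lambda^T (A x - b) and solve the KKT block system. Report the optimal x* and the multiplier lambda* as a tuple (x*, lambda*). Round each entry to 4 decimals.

Form the Lagrangian:
  L(x, lambda) = (1/2) x^T Q x + c^T x + lambda^T (A x - b)
Stationarity (grad_x L = 0): Q x + c + A^T lambda = 0.
Primal feasibility: A x = b.

This gives the KKT block system:
  [ Q   A^T ] [ x     ]   [-c ]
  [ A    0  ] [ lambda ] = [ b ]

Solving the linear system:
  x*      = (0, 3)
  lambda* = (-15)
  f(x*)   = 40.5

x* = (0, 3), lambda* = (-15)


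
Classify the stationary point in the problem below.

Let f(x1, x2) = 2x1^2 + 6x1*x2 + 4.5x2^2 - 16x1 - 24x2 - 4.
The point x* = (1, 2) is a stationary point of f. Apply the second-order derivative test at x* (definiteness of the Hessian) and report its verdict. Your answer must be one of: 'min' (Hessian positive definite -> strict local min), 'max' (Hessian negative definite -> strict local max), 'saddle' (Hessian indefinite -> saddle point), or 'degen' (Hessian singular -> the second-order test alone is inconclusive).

Compute the Hessian H = grad^2 f:
  H = [[4, 6], [6, 9]]
Verify stationarity: grad f(x*) = H x* + g = (0, 0).
Eigenvalues of H: 0, 13.
H has a zero eigenvalue (singular; positive semidefinite but not definite), so H is neither positive definite, negative definite, nor indefinite. The second-order test alone is inconclusive -> degen.
(Indeed, f is constant along the null direction of H through x*, so x* is not a strict local extremum.)

degen


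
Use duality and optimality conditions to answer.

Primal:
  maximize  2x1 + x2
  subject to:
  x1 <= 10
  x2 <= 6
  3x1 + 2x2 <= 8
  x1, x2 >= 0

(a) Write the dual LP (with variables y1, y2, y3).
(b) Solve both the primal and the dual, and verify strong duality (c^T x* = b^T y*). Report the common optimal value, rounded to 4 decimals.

The standard primal-dual pair for 'max c^T x s.t. A x <= b, x >= 0' is:
  Dual:  min b^T y  s.t.  A^T y >= c,  y >= 0.

So the dual LP is:
  minimize  10y1 + 6y2 + 8y3
  subject to:
    y1 + 3y3 >= 2
    y2 + 2y3 >= 1
    y1, y2, y3 >= 0

Solving the primal: x* = (2.6667, 0).
  primal value c^T x* = 5.3333.
Solving the dual: y* = (0, 0, 0.6667).
  dual value b^T y* = 5.3333.
Strong duality: c^T x* = b^T y*. Confirmed.

5.3333


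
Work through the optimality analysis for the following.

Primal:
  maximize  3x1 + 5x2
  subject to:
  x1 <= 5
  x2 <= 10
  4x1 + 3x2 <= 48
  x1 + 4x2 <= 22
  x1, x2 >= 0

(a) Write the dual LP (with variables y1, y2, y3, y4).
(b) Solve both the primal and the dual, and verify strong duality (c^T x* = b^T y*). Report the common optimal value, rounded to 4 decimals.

The standard primal-dual pair for 'max c^T x s.t. A x <= b, x >= 0' is:
  Dual:  min b^T y  s.t.  A^T y >= c,  y >= 0.

So the dual LP is:
  minimize  5y1 + 10y2 + 48y3 + 22y4
  subject to:
    y1 + 4y3 + y4 >= 3
    y2 + 3y3 + 4y4 >= 5
    y1, y2, y3, y4 >= 0

Solving the primal: x* = (5, 4.25).
  primal value c^T x* = 36.25.
Solving the dual: y* = (1.75, 0, 0, 1.25).
  dual value b^T y* = 36.25.
Strong duality: c^T x* = b^T y*. Confirmed.

36.25


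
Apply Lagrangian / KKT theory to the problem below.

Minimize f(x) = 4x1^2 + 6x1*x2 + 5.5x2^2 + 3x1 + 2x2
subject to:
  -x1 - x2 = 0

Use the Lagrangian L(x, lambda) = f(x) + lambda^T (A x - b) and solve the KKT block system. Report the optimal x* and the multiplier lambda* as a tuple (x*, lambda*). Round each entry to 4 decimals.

Form the Lagrangian:
  L(x, lambda) = (1/2) x^T Q x + c^T x + lambda^T (A x - b)
Stationarity (grad_x L = 0): Q x + c + A^T lambda = 0.
Primal feasibility: A x = b.

This gives the KKT block system:
  [ Q   A^T ] [ x     ]   [-c ]
  [ A    0  ] [ lambda ] = [ b ]

Solving the linear system:
  x*      = (-0.1429, 0.1429)
  lambda* = (2.7143)
  f(x*)   = -0.0714

x* = (-0.1429, 0.1429), lambda* = (2.7143)


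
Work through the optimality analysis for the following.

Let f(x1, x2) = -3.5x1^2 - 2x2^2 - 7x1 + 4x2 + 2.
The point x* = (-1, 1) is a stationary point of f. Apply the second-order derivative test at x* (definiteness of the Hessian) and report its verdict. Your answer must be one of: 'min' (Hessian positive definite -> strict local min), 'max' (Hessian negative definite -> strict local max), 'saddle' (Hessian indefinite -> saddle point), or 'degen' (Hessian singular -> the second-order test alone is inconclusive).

Compute the Hessian H = grad^2 f:
  H = [[-7, 0], [0, -4]]
Verify stationarity: grad f(x*) = H x* + g = (0, 0).
Eigenvalues of H: -7, -4.
Both eigenvalues < 0, so H is negative definite -> x* is a strict local max.

max


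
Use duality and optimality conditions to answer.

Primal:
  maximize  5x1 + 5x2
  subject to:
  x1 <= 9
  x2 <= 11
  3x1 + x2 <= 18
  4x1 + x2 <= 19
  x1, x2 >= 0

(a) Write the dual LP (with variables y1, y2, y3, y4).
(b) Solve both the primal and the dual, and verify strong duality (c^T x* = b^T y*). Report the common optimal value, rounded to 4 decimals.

The standard primal-dual pair for 'max c^T x s.t. A x <= b, x >= 0' is:
  Dual:  min b^T y  s.t.  A^T y >= c,  y >= 0.

So the dual LP is:
  minimize  9y1 + 11y2 + 18y3 + 19y4
  subject to:
    y1 + 3y3 + 4y4 >= 5
    y2 + y3 + y4 >= 5
    y1, y2, y3, y4 >= 0

Solving the primal: x* = (2, 11).
  primal value c^T x* = 65.
Solving the dual: y* = (0, 3.75, 0, 1.25).
  dual value b^T y* = 65.
Strong duality: c^T x* = b^T y*. Confirmed.

65


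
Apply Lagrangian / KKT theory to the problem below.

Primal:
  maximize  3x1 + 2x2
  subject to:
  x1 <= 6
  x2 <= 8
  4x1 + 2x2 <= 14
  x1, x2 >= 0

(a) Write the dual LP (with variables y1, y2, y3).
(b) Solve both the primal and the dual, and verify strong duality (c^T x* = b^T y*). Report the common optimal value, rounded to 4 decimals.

The standard primal-dual pair for 'max c^T x s.t. A x <= b, x >= 0' is:
  Dual:  min b^T y  s.t.  A^T y >= c,  y >= 0.

So the dual LP is:
  minimize  6y1 + 8y2 + 14y3
  subject to:
    y1 + 4y3 >= 3
    y2 + 2y3 >= 2
    y1, y2, y3 >= 0

Solving the primal: x* = (0, 7).
  primal value c^T x* = 14.
Solving the dual: y* = (0, 0, 1).
  dual value b^T y* = 14.
Strong duality: c^T x* = b^T y*. Confirmed.

14


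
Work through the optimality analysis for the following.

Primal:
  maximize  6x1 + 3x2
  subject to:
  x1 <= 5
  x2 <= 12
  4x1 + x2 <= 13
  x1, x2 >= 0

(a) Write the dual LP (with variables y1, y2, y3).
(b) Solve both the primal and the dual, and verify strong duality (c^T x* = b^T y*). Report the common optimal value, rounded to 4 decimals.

The standard primal-dual pair for 'max c^T x s.t. A x <= b, x >= 0' is:
  Dual:  min b^T y  s.t.  A^T y >= c,  y >= 0.

So the dual LP is:
  minimize  5y1 + 12y2 + 13y3
  subject to:
    y1 + 4y3 >= 6
    y2 + y3 >= 3
    y1, y2, y3 >= 0

Solving the primal: x* = (0.25, 12).
  primal value c^T x* = 37.5.
Solving the dual: y* = (0, 1.5, 1.5).
  dual value b^T y* = 37.5.
Strong duality: c^T x* = b^T y*. Confirmed.

37.5


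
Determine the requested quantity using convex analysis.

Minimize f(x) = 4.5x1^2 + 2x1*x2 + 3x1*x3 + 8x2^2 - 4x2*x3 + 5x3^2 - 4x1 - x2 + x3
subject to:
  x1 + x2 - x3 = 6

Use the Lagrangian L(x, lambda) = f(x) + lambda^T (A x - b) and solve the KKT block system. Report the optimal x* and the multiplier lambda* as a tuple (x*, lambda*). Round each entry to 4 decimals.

Form the Lagrangian:
  L(x, lambda) = (1/2) x^T Q x + c^T x + lambda^T (A x - b)
Stationarity (grad_x L = 0): Q x + c + A^T lambda = 0.
Primal feasibility: A x = b.

This gives the KKT block system:
  [ Q   A^T ] [ x     ]   [-c ]
  [ A    0  ] [ lambda ] = [ b ]

Solving the linear system:
  x*      = (3.228, 0.0274, -2.7447)
  lambda* = (-16.8723)
  f(x*)   = 42.7751

x* = (3.228, 0.0274, -2.7447), lambda* = (-16.8723)


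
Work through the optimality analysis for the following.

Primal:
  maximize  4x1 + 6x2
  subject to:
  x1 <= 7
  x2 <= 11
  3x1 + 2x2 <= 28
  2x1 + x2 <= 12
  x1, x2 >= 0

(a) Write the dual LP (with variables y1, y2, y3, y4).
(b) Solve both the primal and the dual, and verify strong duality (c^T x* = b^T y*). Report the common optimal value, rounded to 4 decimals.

The standard primal-dual pair for 'max c^T x s.t. A x <= b, x >= 0' is:
  Dual:  min b^T y  s.t.  A^T y >= c,  y >= 0.

So the dual LP is:
  minimize  7y1 + 11y2 + 28y3 + 12y4
  subject to:
    y1 + 3y3 + 2y4 >= 4
    y2 + 2y3 + y4 >= 6
    y1, y2, y3, y4 >= 0

Solving the primal: x* = (0.5, 11).
  primal value c^T x* = 68.
Solving the dual: y* = (0, 4, 0, 2).
  dual value b^T y* = 68.
Strong duality: c^T x* = b^T y*. Confirmed.

68


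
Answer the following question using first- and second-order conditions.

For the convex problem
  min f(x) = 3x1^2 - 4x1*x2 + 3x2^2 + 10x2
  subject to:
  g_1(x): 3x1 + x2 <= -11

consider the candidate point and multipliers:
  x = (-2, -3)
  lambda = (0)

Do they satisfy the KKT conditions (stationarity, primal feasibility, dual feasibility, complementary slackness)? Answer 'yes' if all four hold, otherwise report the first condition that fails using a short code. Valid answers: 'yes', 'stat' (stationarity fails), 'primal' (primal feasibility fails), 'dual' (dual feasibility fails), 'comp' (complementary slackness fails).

Gradient of f: grad f(x) = Q x + c = (0, 0)
Constraint values g_i(x) = a_i^T x - b_i:
  g_1((-2, -3)) = 2
Stationarity residual: grad f(x) + sum_i lambda_i a_i = (0, 0)
  -> stationarity OK
Primal feasibility (all g_i <= 0): FAILS
Dual feasibility (all lambda_i >= 0): OK
Complementary slackness (lambda_i * g_i(x) = 0 for all i): OK

Verdict: the first failing condition is primal_feasibility -> primal.

primal


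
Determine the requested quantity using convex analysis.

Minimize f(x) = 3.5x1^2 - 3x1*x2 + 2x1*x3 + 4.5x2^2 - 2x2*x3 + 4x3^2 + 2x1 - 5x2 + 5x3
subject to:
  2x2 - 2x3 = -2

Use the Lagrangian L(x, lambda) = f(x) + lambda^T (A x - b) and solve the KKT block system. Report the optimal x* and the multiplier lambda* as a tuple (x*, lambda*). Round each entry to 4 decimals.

Form the Lagrangian:
  L(x, lambda) = (1/2) x^T Q x + c^T x + lambda^T (A x - b)
Stationarity (grad_x L = 0): Q x + c + A^T lambda = 0.
Primal feasibility: A x = b.

This gives the KKT block system:
  [ Q   A^T ] [ x     ]   [-c ]
  [ A    0  ] [ lambda ] = [ b ]

Solving the linear system:
  x*      = (-0.6444, -0.5111, 0.4889)
  lambda* = (4.3222)
  f(x*)   = 6.1778

x* = (-0.6444, -0.5111, 0.4889), lambda* = (4.3222)


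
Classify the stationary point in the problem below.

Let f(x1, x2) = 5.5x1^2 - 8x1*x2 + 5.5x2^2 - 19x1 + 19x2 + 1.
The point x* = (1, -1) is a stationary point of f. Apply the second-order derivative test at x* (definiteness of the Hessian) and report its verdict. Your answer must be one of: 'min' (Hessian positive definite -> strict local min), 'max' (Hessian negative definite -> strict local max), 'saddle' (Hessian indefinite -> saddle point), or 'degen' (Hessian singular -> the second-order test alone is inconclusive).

Compute the Hessian H = grad^2 f:
  H = [[11, -8], [-8, 11]]
Verify stationarity: grad f(x*) = H x* + g = (0, 0).
Eigenvalues of H: 3, 19.
Both eigenvalues > 0, so H is positive definite -> x* is a strict local min.

min


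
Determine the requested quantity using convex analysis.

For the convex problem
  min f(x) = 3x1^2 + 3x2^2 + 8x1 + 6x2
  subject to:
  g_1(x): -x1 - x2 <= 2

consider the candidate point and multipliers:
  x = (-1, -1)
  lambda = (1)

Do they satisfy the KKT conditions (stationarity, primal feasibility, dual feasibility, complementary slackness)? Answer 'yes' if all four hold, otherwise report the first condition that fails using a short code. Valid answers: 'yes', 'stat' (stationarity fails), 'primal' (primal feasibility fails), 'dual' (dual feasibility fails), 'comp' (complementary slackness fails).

Gradient of f: grad f(x) = Q x + c = (2, 0)
Constraint values g_i(x) = a_i^T x - b_i:
  g_1((-1, -1)) = 0
Stationarity residual: grad f(x) + sum_i lambda_i a_i = (1, -1)
  -> stationarity FAILS
Primal feasibility (all g_i <= 0): OK
Dual feasibility (all lambda_i >= 0): OK
Complementary slackness (lambda_i * g_i(x) = 0 for all i): OK

Verdict: the first failing condition is stationarity -> stat.

stat


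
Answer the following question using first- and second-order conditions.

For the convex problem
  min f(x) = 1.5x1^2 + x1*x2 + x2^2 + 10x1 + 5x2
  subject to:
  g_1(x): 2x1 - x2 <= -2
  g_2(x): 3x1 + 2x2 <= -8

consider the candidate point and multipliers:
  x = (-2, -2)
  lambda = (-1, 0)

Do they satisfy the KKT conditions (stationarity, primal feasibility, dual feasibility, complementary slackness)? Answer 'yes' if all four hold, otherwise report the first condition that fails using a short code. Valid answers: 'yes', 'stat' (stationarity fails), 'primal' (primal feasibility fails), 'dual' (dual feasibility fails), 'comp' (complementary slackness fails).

Gradient of f: grad f(x) = Q x + c = (2, -1)
Constraint values g_i(x) = a_i^T x - b_i:
  g_1((-2, -2)) = 0
  g_2((-2, -2)) = -2
Stationarity residual: grad f(x) + sum_i lambda_i a_i = (0, 0)
  -> stationarity OK
Primal feasibility (all g_i <= 0): OK
Dual feasibility (all lambda_i >= 0): FAILS
Complementary slackness (lambda_i * g_i(x) = 0 for all i): OK

Verdict: the first failing condition is dual_feasibility -> dual.

dual


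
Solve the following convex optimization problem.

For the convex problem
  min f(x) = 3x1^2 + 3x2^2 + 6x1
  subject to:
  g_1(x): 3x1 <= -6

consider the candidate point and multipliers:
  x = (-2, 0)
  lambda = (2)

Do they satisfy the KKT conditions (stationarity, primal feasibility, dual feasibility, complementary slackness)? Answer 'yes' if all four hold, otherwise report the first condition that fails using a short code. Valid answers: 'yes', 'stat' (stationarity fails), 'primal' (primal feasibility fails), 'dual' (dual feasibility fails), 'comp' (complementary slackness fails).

Gradient of f: grad f(x) = Q x + c = (-6, 0)
Constraint values g_i(x) = a_i^T x - b_i:
  g_1((-2, 0)) = 0
Stationarity residual: grad f(x) + sum_i lambda_i a_i = (0, 0)
  -> stationarity OK
Primal feasibility (all g_i <= 0): OK
Dual feasibility (all lambda_i >= 0): OK
Complementary slackness (lambda_i * g_i(x) = 0 for all i): OK

Verdict: yes, KKT holds.

yes


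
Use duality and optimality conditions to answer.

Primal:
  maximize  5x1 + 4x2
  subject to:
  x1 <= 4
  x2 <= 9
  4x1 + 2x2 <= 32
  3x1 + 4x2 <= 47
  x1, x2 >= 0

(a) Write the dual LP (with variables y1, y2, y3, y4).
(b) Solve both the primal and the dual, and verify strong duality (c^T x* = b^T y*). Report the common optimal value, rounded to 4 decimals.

The standard primal-dual pair for 'max c^T x s.t. A x <= b, x >= 0' is:
  Dual:  min b^T y  s.t.  A^T y >= c,  y >= 0.

So the dual LP is:
  minimize  4y1 + 9y2 + 32y3 + 47y4
  subject to:
    y1 + 4y3 + 3y4 >= 5
    y2 + 2y3 + 4y4 >= 4
    y1, y2, y3, y4 >= 0

Solving the primal: x* = (3.5, 9).
  primal value c^T x* = 53.5.
Solving the dual: y* = (0, 1.5, 1.25, 0).
  dual value b^T y* = 53.5.
Strong duality: c^T x* = b^T y*. Confirmed.

53.5


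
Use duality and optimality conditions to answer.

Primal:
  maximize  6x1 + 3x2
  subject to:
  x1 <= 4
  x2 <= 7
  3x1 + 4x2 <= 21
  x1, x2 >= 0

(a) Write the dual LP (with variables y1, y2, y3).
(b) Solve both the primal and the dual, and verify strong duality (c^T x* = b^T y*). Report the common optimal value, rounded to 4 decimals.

The standard primal-dual pair for 'max c^T x s.t. A x <= b, x >= 0' is:
  Dual:  min b^T y  s.t.  A^T y >= c,  y >= 0.

So the dual LP is:
  minimize  4y1 + 7y2 + 21y3
  subject to:
    y1 + 3y3 >= 6
    y2 + 4y3 >= 3
    y1, y2, y3 >= 0

Solving the primal: x* = (4, 2.25).
  primal value c^T x* = 30.75.
Solving the dual: y* = (3.75, 0, 0.75).
  dual value b^T y* = 30.75.
Strong duality: c^T x* = b^T y*. Confirmed.

30.75


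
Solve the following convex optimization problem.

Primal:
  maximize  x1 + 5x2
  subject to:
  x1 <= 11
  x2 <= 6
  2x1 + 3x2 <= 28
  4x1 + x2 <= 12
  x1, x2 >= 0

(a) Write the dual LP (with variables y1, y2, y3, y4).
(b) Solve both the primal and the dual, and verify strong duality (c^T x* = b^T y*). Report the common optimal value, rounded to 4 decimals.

The standard primal-dual pair for 'max c^T x s.t. A x <= b, x >= 0' is:
  Dual:  min b^T y  s.t.  A^T y >= c,  y >= 0.

So the dual LP is:
  minimize  11y1 + 6y2 + 28y3 + 12y4
  subject to:
    y1 + 2y3 + 4y4 >= 1
    y2 + 3y3 + y4 >= 5
    y1, y2, y3, y4 >= 0

Solving the primal: x* = (1.5, 6).
  primal value c^T x* = 31.5.
Solving the dual: y* = (0, 4.75, 0, 0.25).
  dual value b^T y* = 31.5.
Strong duality: c^T x* = b^T y*. Confirmed.

31.5


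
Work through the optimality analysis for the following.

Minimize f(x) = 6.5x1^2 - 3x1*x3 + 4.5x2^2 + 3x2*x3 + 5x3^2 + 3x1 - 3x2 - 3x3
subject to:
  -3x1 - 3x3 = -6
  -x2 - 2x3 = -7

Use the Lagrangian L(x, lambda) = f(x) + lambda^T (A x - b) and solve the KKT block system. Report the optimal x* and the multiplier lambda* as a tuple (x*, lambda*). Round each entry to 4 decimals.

Form the Lagrangian:
  L(x, lambda) = (1/2) x^T Q x + c^T x + lambda^T (A x - b)
Stationarity (grad_x L = 0): Q x + c + A^T lambda = 0.
Primal feasibility: A x = b.

This gives the KKT block system:
  [ Q   A^T ] [ x     ]   [-c ]
  [ A    0  ] [ lambda ] = [ b ]

Solving the linear system:
  x*      = (-0.5849, 1.8302, 2.5849)
  lambda* = (-4.1195, 21.2264)
  f(x*)   = 54.434

x* = (-0.5849, 1.8302, 2.5849), lambda* = (-4.1195, 21.2264)


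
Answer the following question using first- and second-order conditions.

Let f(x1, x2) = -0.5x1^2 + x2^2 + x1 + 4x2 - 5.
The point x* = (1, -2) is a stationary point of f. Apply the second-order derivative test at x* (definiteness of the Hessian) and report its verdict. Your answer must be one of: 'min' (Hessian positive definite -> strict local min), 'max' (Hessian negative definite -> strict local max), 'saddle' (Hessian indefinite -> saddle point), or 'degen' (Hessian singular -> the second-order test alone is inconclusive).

Compute the Hessian H = grad^2 f:
  H = [[-1, 0], [0, 2]]
Verify stationarity: grad f(x*) = H x* + g = (0, 0).
Eigenvalues of H: -1, 2.
Eigenvalues have mixed signs, so H is indefinite -> x* is a saddle point.

saddle


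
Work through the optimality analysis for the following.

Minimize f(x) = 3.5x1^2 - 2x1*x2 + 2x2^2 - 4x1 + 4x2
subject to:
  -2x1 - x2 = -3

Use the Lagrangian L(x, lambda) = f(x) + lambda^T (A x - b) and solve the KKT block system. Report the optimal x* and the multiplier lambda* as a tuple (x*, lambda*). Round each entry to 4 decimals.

Form the Lagrangian:
  L(x, lambda) = (1/2) x^T Q x + c^T x + lambda^T (A x - b)
Stationarity (grad_x L = 0): Q x + c + A^T lambda = 0.
Primal feasibility: A x = b.

This gives the KKT block system:
  [ Q   A^T ] [ x     ]   [-c ]
  [ A    0  ] [ lambda ] = [ b ]

Solving the linear system:
  x*      = (1.3548, 0.2903)
  lambda* = (2.4516)
  f(x*)   = 1.5484

x* = (1.3548, 0.2903), lambda* = (2.4516)


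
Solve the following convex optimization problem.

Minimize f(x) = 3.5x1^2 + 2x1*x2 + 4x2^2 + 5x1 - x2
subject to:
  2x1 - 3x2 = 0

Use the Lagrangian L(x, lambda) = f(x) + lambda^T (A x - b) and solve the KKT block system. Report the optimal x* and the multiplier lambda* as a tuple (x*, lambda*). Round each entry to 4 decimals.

Form the Lagrangian:
  L(x, lambda) = (1/2) x^T Q x + c^T x + lambda^T (A x - b)
Stationarity (grad_x L = 0): Q x + c + A^T lambda = 0.
Primal feasibility: A x = b.

This gives the KKT block system:
  [ Q   A^T ] [ x     ]   [-c ]
  [ A    0  ] [ lambda ] = [ b ]

Solving the linear system:
  x*      = (-0.3277, -0.2185)
  lambda* = (-1.1345)
  f(x*)   = -0.7101

x* = (-0.3277, -0.2185), lambda* = (-1.1345)


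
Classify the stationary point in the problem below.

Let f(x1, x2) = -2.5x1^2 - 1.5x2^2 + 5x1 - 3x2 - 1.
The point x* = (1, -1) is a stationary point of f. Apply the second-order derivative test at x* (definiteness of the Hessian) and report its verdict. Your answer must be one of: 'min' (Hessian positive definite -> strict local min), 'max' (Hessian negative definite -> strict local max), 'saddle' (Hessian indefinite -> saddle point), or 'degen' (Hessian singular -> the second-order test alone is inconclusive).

Compute the Hessian H = grad^2 f:
  H = [[-5, 0], [0, -3]]
Verify stationarity: grad f(x*) = H x* + g = (0, 0).
Eigenvalues of H: -5, -3.
Both eigenvalues < 0, so H is negative definite -> x* is a strict local max.

max


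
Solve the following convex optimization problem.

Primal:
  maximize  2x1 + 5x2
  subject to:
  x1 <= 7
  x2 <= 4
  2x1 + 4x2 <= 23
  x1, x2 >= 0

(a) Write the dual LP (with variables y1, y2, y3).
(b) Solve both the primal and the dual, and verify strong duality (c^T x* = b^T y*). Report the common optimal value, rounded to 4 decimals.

The standard primal-dual pair for 'max c^T x s.t. A x <= b, x >= 0' is:
  Dual:  min b^T y  s.t.  A^T y >= c,  y >= 0.

So the dual LP is:
  minimize  7y1 + 4y2 + 23y3
  subject to:
    y1 + 2y3 >= 2
    y2 + 4y3 >= 5
    y1, y2, y3 >= 0

Solving the primal: x* = (3.5, 4).
  primal value c^T x* = 27.
Solving the dual: y* = (0, 1, 1).
  dual value b^T y* = 27.
Strong duality: c^T x* = b^T y*. Confirmed.

27


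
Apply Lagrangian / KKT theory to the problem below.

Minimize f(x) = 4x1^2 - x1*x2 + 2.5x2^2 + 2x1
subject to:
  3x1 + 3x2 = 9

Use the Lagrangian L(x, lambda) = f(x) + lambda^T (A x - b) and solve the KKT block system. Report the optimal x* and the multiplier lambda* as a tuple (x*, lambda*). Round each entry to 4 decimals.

Form the Lagrangian:
  L(x, lambda) = (1/2) x^T Q x + c^T x + lambda^T (A x - b)
Stationarity (grad_x L = 0): Q x + c + A^T lambda = 0.
Primal feasibility: A x = b.

This gives the KKT block system:
  [ Q   A^T ] [ x     ]   [-c ]
  [ A    0  ] [ lambda ] = [ b ]

Solving the linear system:
  x*      = (1.0667, 1.9333)
  lambda* = (-2.8667)
  f(x*)   = 13.9667

x* = (1.0667, 1.9333), lambda* = (-2.8667)


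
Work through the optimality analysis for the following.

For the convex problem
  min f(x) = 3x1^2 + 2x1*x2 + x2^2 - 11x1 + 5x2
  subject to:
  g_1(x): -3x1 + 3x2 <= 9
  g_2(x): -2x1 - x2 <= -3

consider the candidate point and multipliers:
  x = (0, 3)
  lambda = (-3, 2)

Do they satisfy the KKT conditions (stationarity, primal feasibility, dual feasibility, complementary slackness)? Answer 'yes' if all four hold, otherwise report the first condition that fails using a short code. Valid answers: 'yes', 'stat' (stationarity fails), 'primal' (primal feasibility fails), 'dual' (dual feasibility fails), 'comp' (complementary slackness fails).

Gradient of f: grad f(x) = Q x + c = (-5, 11)
Constraint values g_i(x) = a_i^T x - b_i:
  g_1((0, 3)) = 0
  g_2((0, 3)) = 0
Stationarity residual: grad f(x) + sum_i lambda_i a_i = (0, 0)
  -> stationarity OK
Primal feasibility (all g_i <= 0): OK
Dual feasibility (all lambda_i >= 0): FAILS
Complementary slackness (lambda_i * g_i(x) = 0 for all i): OK

Verdict: the first failing condition is dual_feasibility -> dual.

dual


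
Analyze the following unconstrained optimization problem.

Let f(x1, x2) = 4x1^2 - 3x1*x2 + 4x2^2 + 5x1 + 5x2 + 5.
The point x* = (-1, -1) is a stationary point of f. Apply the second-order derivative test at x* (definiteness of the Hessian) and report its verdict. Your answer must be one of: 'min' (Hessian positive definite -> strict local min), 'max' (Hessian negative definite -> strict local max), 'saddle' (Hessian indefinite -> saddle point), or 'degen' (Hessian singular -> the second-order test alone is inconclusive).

Compute the Hessian H = grad^2 f:
  H = [[8, -3], [-3, 8]]
Verify stationarity: grad f(x*) = H x* + g = (0, 0).
Eigenvalues of H: 5, 11.
Both eigenvalues > 0, so H is positive definite -> x* is a strict local min.

min


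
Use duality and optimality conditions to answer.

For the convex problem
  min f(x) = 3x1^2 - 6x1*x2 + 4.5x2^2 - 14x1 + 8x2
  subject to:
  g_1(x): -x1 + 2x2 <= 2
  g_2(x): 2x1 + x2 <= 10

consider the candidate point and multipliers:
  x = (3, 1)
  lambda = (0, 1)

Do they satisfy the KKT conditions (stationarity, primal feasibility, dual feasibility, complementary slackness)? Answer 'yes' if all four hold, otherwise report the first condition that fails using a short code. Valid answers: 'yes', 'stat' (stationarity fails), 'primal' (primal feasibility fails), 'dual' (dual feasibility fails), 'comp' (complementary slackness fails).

Gradient of f: grad f(x) = Q x + c = (-2, -1)
Constraint values g_i(x) = a_i^T x - b_i:
  g_1((3, 1)) = -3
  g_2((3, 1)) = -3
Stationarity residual: grad f(x) + sum_i lambda_i a_i = (0, 0)
  -> stationarity OK
Primal feasibility (all g_i <= 0): OK
Dual feasibility (all lambda_i >= 0): OK
Complementary slackness (lambda_i * g_i(x) = 0 for all i): FAILS

Verdict: the first failing condition is complementary_slackness -> comp.

comp


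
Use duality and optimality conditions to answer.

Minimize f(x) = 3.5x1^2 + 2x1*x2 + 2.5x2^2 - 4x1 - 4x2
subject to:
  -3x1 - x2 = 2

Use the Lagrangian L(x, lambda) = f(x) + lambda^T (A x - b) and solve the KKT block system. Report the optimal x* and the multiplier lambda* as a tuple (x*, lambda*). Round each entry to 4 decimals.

Form the Lagrangian:
  L(x, lambda) = (1/2) x^T Q x + c^T x + lambda^T (A x - b)
Stationarity (grad_x L = 0): Q x + c + A^T lambda = 0.
Primal feasibility: A x = b.

This gives the KKT block system:
  [ Q   A^T ] [ x     ]   [-c ]
  [ A    0  ] [ lambda ] = [ b ]

Solving the linear system:
  x*      = (-0.85, 0.55)
  lambda* = (-2.95)
  f(x*)   = 3.55

x* = (-0.85, 0.55), lambda* = (-2.95)


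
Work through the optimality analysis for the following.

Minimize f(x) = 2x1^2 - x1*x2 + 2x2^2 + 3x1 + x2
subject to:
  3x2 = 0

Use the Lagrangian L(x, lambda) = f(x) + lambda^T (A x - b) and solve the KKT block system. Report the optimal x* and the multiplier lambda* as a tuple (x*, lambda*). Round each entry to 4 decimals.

Form the Lagrangian:
  L(x, lambda) = (1/2) x^T Q x + c^T x + lambda^T (A x - b)
Stationarity (grad_x L = 0): Q x + c + A^T lambda = 0.
Primal feasibility: A x = b.

This gives the KKT block system:
  [ Q   A^T ] [ x     ]   [-c ]
  [ A    0  ] [ lambda ] = [ b ]

Solving the linear system:
  x*      = (-0.75, 0)
  lambda* = (-0.5833)
  f(x*)   = -1.125

x* = (-0.75, 0), lambda* = (-0.5833)


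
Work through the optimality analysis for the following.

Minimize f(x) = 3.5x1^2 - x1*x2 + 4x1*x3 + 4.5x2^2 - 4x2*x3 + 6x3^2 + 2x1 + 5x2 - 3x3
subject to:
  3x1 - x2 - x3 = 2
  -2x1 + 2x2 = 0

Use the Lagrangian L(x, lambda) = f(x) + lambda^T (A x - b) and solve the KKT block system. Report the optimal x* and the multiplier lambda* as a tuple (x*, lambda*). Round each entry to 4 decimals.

Form the Lagrangian:
  L(x, lambda) = (1/2) x^T Q x + c^T x + lambda^T (A x - b)
Stationarity (grad_x L = 0): Q x + c + A^T lambda = 0.
Primal feasibility: A x = b.

This gives the KKT block system:
  [ Q   A^T ] [ x     ]   [-c ]
  [ A    0  ] [ lambda ] = [ b ]

Solving the linear system:
  x*      = (0.7581, 0.7581, -0.4839)
  lambda* = (-8.8065, -10.9032)
  f(x*)   = 12.1855

x* = (0.7581, 0.7581, -0.4839), lambda* = (-8.8065, -10.9032)


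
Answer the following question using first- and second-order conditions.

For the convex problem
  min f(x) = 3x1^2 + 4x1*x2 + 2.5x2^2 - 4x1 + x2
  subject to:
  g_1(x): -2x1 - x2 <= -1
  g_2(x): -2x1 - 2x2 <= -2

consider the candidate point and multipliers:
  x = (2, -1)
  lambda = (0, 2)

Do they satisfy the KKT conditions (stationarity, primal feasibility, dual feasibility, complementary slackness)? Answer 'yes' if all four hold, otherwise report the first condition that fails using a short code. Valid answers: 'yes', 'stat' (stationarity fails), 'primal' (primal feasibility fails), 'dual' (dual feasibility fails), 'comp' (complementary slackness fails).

Gradient of f: grad f(x) = Q x + c = (4, 4)
Constraint values g_i(x) = a_i^T x - b_i:
  g_1((2, -1)) = -2
  g_2((2, -1)) = 0
Stationarity residual: grad f(x) + sum_i lambda_i a_i = (0, 0)
  -> stationarity OK
Primal feasibility (all g_i <= 0): OK
Dual feasibility (all lambda_i >= 0): OK
Complementary slackness (lambda_i * g_i(x) = 0 for all i): OK

Verdict: yes, KKT holds.

yes


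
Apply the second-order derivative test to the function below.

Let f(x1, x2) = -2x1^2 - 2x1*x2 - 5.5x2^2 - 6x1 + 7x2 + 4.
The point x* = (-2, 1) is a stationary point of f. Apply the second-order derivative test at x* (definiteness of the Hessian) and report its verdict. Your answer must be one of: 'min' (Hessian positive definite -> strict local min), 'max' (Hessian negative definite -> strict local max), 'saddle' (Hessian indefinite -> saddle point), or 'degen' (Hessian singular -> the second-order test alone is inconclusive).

Compute the Hessian H = grad^2 f:
  H = [[-4, -2], [-2, -11]]
Verify stationarity: grad f(x*) = H x* + g = (0, 0).
Eigenvalues of H: -11.5311, -3.4689.
Both eigenvalues < 0, so H is negative definite -> x* is a strict local max.

max
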